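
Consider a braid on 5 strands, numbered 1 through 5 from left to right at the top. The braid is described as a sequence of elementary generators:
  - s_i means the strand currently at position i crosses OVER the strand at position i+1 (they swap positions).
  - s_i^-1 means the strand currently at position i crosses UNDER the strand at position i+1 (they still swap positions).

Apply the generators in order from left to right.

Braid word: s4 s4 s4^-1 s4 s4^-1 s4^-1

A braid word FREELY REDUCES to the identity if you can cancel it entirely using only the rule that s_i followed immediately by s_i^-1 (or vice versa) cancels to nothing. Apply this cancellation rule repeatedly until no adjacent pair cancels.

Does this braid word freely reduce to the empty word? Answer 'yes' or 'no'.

Gen 1 (s4): push. Stack: [s4]
Gen 2 (s4): push. Stack: [s4 s4]
Gen 3 (s4^-1): cancels prior s4. Stack: [s4]
Gen 4 (s4): push. Stack: [s4 s4]
Gen 5 (s4^-1): cancels prior s4. Stack: [s4]
Gen 6 (s4^-1): cancels prior s4. Stack: []
Reduced word: (empty)

Answer: yes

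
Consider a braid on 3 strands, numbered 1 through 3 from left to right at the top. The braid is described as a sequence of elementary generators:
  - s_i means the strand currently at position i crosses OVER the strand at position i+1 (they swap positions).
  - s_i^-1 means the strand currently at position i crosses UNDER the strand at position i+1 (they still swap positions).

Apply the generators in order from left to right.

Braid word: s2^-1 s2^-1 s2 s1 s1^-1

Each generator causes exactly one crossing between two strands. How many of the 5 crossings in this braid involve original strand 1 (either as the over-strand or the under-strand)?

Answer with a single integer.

Gen 1: crossing 2x3. Involves strand 1? no. Count so far: 0
Gen 2: crossing 3x2. Involves strand 1? no. Count so far: 0
Gen 3: crossing 2x3. Involves strand 1? no. Count so far: 0
Gen 4: crossing 1x3. Involves strand 1? yes. Count so far: 1
Gen 5: crossing 3x1. Involves strand 1? yes. Count so far: 2

Answer: 2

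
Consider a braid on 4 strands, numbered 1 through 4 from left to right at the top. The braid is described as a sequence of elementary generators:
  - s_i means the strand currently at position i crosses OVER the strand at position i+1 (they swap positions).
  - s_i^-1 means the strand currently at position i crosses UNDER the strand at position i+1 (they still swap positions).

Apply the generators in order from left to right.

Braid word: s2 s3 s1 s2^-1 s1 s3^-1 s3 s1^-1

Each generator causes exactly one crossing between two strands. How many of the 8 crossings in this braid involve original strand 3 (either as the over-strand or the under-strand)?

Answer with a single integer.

Answer: 4

Derivation:
Gen 1: crossing 2x3. Involves strand 3? yes. Count so far: 1
Gen 2: crossing 2x4. Involves strand 3? no. Count so far: 1
Gen 3: crossing 1x3. Involves strand 3? yes. Count so far: 2
Gen 4: crossing 1x4. Involves strand 3? no. Count so far: 2
Gen 5: crossing 3x4. Involves strand 3? yes. Count so far: 3
Gen 6: crossing 1x2. Involves strand 3? no. Count so far: 3
Gen 7: crossing 2x1. Involves strand 3? no. Count so far: 3
Gen 8: crossing 4x3. Involves strand 3? yes. Count so far: 4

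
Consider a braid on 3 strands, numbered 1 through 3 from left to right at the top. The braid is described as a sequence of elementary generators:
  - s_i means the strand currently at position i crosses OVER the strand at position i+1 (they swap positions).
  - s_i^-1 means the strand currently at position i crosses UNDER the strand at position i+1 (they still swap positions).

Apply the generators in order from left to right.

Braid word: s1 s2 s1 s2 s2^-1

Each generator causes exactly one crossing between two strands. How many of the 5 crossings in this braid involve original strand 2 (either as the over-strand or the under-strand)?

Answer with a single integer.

Gen 1: crossing 1x2. Involves strand 2? yes. Count so far: 1
Gen 2: crossing 1x3. Involves strand 2? no. Count so far: 1
Gen 3: crossing 2x3. Involves strand 2? yes. Count so far: 2
Gen 4: crossing 2x1. Involves strand 2? yes. Count so far: 3
Gen 5: crossing 1x2. Involves strand 2? yes. Count so far: 4

Answer: 4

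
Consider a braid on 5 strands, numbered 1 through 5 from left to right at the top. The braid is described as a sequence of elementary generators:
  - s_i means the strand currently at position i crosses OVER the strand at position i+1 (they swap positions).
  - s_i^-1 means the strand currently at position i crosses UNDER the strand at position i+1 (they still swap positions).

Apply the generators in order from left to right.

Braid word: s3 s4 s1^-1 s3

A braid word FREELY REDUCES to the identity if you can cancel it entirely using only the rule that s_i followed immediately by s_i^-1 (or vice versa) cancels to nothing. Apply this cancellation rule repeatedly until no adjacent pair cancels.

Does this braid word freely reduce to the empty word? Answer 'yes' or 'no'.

Answer: no

Derivation:
Gen 1 (s3): push. Stack: [s3]
Gen 2 (s4): push. Stack: [s3 s4]
Gen 3 (s1^-1): push. Stack: [s3 s4 s1^-1]
Gen 4 (s3): push. Stack: [s3 s4 s1^-1 s3]
Reduced word: s3 s4 s1^-1 s3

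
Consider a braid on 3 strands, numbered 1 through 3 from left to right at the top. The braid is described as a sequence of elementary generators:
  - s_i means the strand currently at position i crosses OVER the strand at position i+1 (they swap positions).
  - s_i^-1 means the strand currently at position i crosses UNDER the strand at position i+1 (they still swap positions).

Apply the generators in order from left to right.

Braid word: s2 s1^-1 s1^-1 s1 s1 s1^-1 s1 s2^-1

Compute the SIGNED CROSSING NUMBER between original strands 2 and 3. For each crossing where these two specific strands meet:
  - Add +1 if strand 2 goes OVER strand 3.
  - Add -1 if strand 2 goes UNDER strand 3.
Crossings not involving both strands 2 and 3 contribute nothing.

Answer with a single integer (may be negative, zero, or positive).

Answer: 2

Derivation:
Gen 1: 2 over 3. Both 2&3? yes. Contrib: +1. Sum: 1
Gen 2: crossing 1x3. Both 2&3? no. Sum: 1
Gen 3: crossing 3x1. Both 2&3? no. Sum: 1
Gen 4: crossing 1x3. Both 2&3? no. Sum: 1
Gen 5: crossing 3x1. Both 2&3? no. Sum: 1
Gen 6: crossing 1x3. Both 2&3? no. Sum: 1
Gen 7: crossing 3x1. Both 2&3? no. Sum: 1
Gen 8: 3 under 2. Both 2&3? yes. Contrib: +1. Sum: 2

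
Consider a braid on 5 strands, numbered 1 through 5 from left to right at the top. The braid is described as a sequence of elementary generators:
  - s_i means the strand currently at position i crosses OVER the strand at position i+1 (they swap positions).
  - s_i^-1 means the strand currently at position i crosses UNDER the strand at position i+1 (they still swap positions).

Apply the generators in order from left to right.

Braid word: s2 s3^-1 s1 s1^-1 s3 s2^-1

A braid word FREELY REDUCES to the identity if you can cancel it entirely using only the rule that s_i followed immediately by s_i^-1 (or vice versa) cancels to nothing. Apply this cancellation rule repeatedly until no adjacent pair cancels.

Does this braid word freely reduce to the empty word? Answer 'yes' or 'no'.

Answer: yes

Derivation:
Gen 1 (s2): push. Stack: [s2]
Gen 2 (s3^-1): push. Stack: [s2 s3^-1]
Gen 3 (s1): push. Stack: [s2 s3^-1 s1]
Gen 4 (s1^-1): cancels prior s1. Stack: [s2 s3^-1]
Gen 5 (s3): cancels prior s3^-1. Stack: [s2]
Gen 6 (s2^-1): cancels prior s2. Stack: []
Reduced word: (empty)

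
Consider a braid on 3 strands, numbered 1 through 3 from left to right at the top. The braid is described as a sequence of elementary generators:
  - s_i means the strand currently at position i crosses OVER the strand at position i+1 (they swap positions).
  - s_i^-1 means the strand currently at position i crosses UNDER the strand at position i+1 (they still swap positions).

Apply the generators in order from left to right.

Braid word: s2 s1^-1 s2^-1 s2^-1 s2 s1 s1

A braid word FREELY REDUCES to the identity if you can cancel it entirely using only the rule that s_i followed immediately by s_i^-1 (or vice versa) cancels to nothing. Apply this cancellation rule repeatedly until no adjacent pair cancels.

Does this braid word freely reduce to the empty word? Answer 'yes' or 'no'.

Gen 1 (s2): push. Stack: [s2]
Gen 2 (s1^-1): push. Stack: [s2 s1^-1]
Gen 3 (s2^-1): push. Stack: [s2 s1^-1 s2^-1]
Gen 4 (s2^-1): push. Stack: [s2 s1^-1 s2^-1 s2^-1]
Gen 5 (s2): cancels prior s2^-1. Stack: [s2 s1^-1 s2^-1]
Gen 6 (s1): push. Stack: [s2 s1^-1 s2^-1 s1]
Gen 7 (s1): push. Stack: [s2 s1^-1 s2^-1 s1 s1]
Reduced word: s2 s1^-1 s2^-1 s1 s1

Answer: no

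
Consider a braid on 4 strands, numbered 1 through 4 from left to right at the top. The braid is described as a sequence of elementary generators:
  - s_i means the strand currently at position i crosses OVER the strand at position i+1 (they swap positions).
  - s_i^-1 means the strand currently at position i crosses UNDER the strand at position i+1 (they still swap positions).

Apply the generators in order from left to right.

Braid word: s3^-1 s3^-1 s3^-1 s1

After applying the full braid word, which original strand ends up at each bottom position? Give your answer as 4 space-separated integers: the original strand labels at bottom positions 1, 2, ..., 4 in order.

Answer: 2 1 4 3

Derivation:
Gen 1 (s3^-1): strand 3 crosses under strand 4. Perm now: [1 2 4 3]
Gen 2 (s3^-1): strand 4 crosses under strand 3. Perm now: [1 2 3 4]
Gen 3 (s3^-1): strand 3 crosses under strand 4. Perm now: [1 2 4 3]
Gen 4 (s1): strand 1 crosses over strand 2. Perm now: [2 1 4 3]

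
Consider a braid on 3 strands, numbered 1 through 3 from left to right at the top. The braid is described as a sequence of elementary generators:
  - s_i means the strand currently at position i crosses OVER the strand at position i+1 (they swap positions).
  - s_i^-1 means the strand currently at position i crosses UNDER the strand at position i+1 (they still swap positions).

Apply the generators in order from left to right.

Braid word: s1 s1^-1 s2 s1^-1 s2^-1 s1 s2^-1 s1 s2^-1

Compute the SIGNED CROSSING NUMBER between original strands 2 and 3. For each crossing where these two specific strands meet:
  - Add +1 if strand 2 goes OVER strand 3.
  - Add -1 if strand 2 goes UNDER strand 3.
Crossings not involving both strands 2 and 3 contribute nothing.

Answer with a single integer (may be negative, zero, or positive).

Answer: -1

Derivation:
Gen 1: crossing 1x2. Both 2&3? no. Sum: 0
Gen 2: crossing 2x1. Both 2&3? no. Sum: 0
Gen 3: 2 over 3. Both 2&3? yes. Contrib: +1. Sum: 1
Gen 4: crossing 1x3. Both 2&3? no. Sum: 1
Gen 5: crossing 1x2. Both 2&3? no. Sum: 1
Gen 6: 3 over 2. Both 2&3? yes. Contrib: -1. Sum: 0
Gen 7: crossing 3x1. Both 2&3? no. Sum: 0
Gen 8: crossing 2x1. Both 2&3? no. Sum: 0
Gen 9: 2 under 3. Both 2&3? yes. Contrib: -1. Sum: -1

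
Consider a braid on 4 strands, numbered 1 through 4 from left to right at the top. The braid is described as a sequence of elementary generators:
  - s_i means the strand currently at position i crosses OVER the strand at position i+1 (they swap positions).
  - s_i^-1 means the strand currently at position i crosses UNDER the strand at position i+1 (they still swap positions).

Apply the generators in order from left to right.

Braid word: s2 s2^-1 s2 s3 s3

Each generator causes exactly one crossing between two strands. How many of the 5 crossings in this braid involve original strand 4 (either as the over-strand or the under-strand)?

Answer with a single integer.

Gen 1: crossing 2x3. Involves strand 4? no. Count so far: 0
Gen 2: crossing 3x2. Involves strand 4? no. Count so far: 0
Gen 3: crossing 2x3. Involves strand 4? no. Count so far: 0
Gen 4: crossing 2x4. Involves strand 4? yes. Count so far: 1
Gen 5: crossing 4x2. Involves strand 4? yes. Count so far: 2

Answer: 2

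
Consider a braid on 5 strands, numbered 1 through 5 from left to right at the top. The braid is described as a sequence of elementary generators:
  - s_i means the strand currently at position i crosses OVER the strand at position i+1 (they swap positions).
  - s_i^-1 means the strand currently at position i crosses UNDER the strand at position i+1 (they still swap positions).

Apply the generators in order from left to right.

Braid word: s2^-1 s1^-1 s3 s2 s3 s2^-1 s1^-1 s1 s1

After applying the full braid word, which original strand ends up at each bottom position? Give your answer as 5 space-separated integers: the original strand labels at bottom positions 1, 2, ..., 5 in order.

Answer: 2 3 4 1 5

Derivation:
Gen 1 (s2^-1): strand 2 crosses under strand 3. Perm now: [1 3 2 4 5]
Gen 2 (s1^-1): strand 1 crosses under strand 3. Perm now: [3 1 2 4 5]
Gen 3 (s3): strand 2 crosses over strand 4. Perm now: [3 1 4 2 5]
Gen 4 (s2): strand 1 crosses over strand 4. Perm now: [3 4 1 2 5]
Gen 5 (s3): strand 1 crosses over strand 2. Perm now: [3 4 2 1 5]
Gen 6 (s2^-1): strand 4 crosses under strand 2. Perm now: [3 2 4 1 5]
Gen 7 (s1^-1): strand 3 crosses under strand 2. Perm now: [2 3 4 1 5]
Gen 8 (s1): strand 2 crosses over strand 3. Perm now: [3 2 4 1 5]
Gen 9 (s1): strand 3 crosses over strand 2. Perm now: [2 3 4 1 5]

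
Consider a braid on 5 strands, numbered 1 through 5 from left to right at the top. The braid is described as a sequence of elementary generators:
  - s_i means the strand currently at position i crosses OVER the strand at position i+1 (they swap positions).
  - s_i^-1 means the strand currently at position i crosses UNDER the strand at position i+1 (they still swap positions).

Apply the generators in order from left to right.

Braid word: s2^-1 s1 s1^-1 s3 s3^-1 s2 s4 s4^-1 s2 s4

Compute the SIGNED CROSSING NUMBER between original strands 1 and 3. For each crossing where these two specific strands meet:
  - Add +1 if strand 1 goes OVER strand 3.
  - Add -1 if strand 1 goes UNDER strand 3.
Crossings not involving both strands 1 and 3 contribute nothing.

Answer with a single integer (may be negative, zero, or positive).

Gen 1: crossing 2x3. Both 1&3? no. Sum: 0
Gen 2: 1 over 3. Both 1&3? yes. Contrib: +1. Sum: 1
Gen 3: 3 under 1. Both 1&3? yes. Contrib: +1. Sum: 2
Gen 4: crossing 2x4. Both 1&3? no. Sum: 2
Gen 5: crossing 4x2. Both 1&3? no. Sum: 2
Gen 6: crossing 3x2. Both 1&3? no. Sum: 2
Gen 7: crossing 4x5. Both 1&3? no. Sum: 2
Gen 8: crossing 5x4. Both 1&3? no. Sum: 2
Gen 9: crossing 2x3. Both 1&3? no. Sum: 2
Gen 10: crossing 4x5. Both 1&3? no. Sum: 2

Answer: 2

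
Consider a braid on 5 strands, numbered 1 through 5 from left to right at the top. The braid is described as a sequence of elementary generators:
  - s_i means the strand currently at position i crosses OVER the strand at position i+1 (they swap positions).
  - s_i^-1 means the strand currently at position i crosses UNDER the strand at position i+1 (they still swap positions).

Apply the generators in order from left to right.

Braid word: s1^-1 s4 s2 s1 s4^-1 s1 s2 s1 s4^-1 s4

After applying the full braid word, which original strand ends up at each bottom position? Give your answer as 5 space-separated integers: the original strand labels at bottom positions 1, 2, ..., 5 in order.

Answer: 1 2 3 4 5

Derivation:
Gen 1 (s1^-1): strand 1 crosses under strand 2. Perm now: [2 1 3 4 5]
Gen 2 (s4): strand 4 crosses over strand 5. Perm now: [2 1 3 5 4]
Gen 3 (s2): strand 1 crosses over strand 3. Perm now: [2 3 1 5 4]
Gen 4 (s1): strand 2 crosses over strand 3. Perm now: [3 2 1 5 4]
Gen 5 (s4^-1): strand 5 crosses under strand 4. Perm now: [3 2 1 4 5]
Gen 6 (s1): strand 3 crosses over strand 2. Perm now: [2 3 1 4 5]
Gen 7 (s2): strand 3 crosses over strand 1. Perm now: [2 1 3 4 5]
Gen 8 (s1): strand 2 crosses over strand 1. Perm now: [1 2 3 4 5]
Gen 9 (s4^-1): strand 4 crosses under strand 5. Perm now: [1 2 3 5 4]
Gen 10 (s4): strand 5 crosses over strand 4. Perm now: [1 2 3 4 5]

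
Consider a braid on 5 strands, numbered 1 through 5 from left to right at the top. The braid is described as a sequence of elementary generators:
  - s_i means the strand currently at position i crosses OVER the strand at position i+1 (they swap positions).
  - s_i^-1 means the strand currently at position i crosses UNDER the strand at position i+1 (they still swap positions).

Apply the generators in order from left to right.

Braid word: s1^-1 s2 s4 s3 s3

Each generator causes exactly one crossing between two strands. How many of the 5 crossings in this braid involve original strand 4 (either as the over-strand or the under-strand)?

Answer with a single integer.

Gen 1: crossing 1x2. Involves strand 4? no. Count so far: 0
Gen 2: crossing 1x3. Involves strand 4? no. Count so far: 0
Gen 3: crossing 4x5. Involves strand 4? yes. Count so far: 1
Gen 4: crossing 1x5. Involves strand 4? no. Count so far: 1
Gen 5: crossing 5x1. Involves strand 4? no. Count so far: 1

Answer: 1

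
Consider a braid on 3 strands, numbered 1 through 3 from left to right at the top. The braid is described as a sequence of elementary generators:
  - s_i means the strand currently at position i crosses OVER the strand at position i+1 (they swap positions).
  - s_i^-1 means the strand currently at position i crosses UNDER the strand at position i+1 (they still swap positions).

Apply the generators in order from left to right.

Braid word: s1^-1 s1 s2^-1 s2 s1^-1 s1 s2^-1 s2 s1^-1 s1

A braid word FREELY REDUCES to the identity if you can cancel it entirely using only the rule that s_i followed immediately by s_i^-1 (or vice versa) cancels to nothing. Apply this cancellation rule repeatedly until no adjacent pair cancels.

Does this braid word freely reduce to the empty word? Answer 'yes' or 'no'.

Answer: yes

Derivation:
Gen 1 (s1^-1): push. Stack: [s1^-1]
Gen 2 (s1): cancels prior s1^-1. Stack: []
Gen 3 (s2^-1): push. Stack: [s2^-1]
Gen 4 (s2): cancels prior s2^-1. Stack: []
Gen 5 (s1^-1): push. Stack: [s1^-1]
Gen 6 (s1): cancels prior s1^-1. Stack: []
Gen 7 (s2^-1): push. Stack: [s2^-1]
Gen 8 (s2): cancels prior s2^-1. Stack: []
Gen 9 (s1^-1): push. Stack: [s1^-1]
Gen 10 (s1): cancels prior s1^-1. Stack: []
Reduced word: (empty)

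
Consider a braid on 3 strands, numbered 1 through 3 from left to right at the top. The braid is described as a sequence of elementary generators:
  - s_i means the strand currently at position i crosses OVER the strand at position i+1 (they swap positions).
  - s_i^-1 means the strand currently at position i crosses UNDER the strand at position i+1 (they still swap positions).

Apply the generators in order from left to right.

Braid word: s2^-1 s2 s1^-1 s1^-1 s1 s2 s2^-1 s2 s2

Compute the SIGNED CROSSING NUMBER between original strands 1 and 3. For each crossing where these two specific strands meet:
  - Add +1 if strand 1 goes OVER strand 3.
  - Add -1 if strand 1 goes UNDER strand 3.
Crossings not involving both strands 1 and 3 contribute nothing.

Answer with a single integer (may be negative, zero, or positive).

Gen 1: crossing 2x3. Both 1&3? no. Sum: 0
Gen 2: crossing 3x2. Both 1&3? no. Sum: 0
Gen 3: crossing 1x2. Both 1&3? no. Sum: 0
Gen 4: crossing 2x1. Both 1&3? no. Sum: 0
Gen 5: crossing 1x2. Both 1&3? no. Sum: 0
Gen 6: 1 over 3. Both 1&3? yes. Contrib: +1. Sum: 1
Gen 7: 3 under 1. Both 1&3? yes. Contrib: +1. Sum: 2
Gen 8: 1 over 3. Both 1&3? yes. Contrib: +1. Sum: 3
Gen 9: 3 over 1. Both 1&3? yes. Contrib: -1. Sum: 2

Answer: 2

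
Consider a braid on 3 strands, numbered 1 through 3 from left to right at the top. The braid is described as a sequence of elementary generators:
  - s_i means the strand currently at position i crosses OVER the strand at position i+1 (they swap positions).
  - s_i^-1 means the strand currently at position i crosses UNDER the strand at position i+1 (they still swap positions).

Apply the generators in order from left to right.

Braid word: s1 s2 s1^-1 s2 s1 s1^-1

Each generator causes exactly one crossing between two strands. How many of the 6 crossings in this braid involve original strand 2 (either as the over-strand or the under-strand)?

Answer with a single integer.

Answer: 3

Derivation:
Gen 1: crossing 1x2. Involves strand 2? yes. Count so far: 1
Gen 2: crossing 1x3. Involves strand 2? no. Count so far: 1
Gen 3: crossing 2x3. Involves strand 2? yes. Count so far: 2
Gen 4: crossing 2x1. Involves strand 2? yes. Count so far: 3
Gen 5: crossing 3x1. Involves strand 2? no. Count so far: 3
Gen 6: crossing 1x3. Involves strand 2? no. Count so far: 3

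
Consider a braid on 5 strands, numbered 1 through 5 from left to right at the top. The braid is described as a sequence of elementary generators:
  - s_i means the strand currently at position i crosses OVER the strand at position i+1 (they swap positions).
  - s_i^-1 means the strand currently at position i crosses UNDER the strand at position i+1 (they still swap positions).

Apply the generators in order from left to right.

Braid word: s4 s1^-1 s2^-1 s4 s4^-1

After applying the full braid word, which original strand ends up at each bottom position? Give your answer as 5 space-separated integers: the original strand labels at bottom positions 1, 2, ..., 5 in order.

Answer: 2 3 1 5 4

Derivation:
Gen 1 (s4): strand 4 crosses over strand 5. Perm now: [1 2 3 5 4]
Gen 2 (s1^-1): strand 1 crosses under strand 2. Perm now: [2 1 3 5 4]
Gen 3 (s2^-1): strand 1 crosses under strand 3. Perm now: [2 3 1 5 4]
Gen 4 (s4): strand 5 crosses over strand 4. Perm now: [2 3 1 4 5]
Gen 5 (s4^-1): strand 4 crosses under strand 5. Perm now: [2 3 1 5 4]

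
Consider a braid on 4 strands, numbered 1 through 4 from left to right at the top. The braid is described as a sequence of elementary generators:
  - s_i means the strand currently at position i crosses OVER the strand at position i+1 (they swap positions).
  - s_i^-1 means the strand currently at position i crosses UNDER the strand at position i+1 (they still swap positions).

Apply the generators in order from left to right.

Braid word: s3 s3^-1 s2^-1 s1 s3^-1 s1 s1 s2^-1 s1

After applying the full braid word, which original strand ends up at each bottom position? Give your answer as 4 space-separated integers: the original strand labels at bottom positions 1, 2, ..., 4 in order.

Gen 1 (s3): strand 3 crosses over strand 4. Perm now: [1 2 4 3]
Gen 2 (s3^-1): strand 4 crosses under strand 3. Perm now: [1 2 3 4]
Gen 3 (s2^-1): strand 2 crosses under strand 3. Perm now: [1 3 2 4]
Gen 4 (s1): strand 1 crosses over strand 3. Perm now: [3 1 2 4]
Gen 5 (s3^-1): strand 2 crosses under strand 4. Perm now: [3 1 4 2]
Gen 6 (s1): strand 3 crosses over strand 1. Perm now: [1 3 4 2]
Gen 7 (s1): strand 1 crosses over strand 3. Perm now: [3 1 4 2]
Gen 8 (s2^-1): strand 1 crosses under strand 4. Perm now: [3 4 1 2]
Gen 9 (s1): strand 3 crosses over strand 4. Perm now: [4 3 1 2]

Answer: 4 3 1 2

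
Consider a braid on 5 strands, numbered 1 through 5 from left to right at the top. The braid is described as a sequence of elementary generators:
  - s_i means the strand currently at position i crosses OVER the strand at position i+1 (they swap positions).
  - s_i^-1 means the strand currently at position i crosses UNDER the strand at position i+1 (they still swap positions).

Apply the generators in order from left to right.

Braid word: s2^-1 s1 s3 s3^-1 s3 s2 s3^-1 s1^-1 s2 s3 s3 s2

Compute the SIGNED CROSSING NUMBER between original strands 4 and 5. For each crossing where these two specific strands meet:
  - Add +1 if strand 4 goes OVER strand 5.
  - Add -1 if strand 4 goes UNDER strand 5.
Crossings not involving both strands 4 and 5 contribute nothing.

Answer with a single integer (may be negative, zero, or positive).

Answer: 0

Derivation:
Gen 1: crossing 2x3. Both 4&5? no. Sum: 0
Gen 2: crossing 1x3. Both 4&5? no. Sum: 0
Gen 3: crossing 2x4. Both 4&5? no. Sum: 0
Gen 4: crossing 4x2. Both 4&5? no. Sum: 0
Gen 5: crossing 2x4. Both 4&5? no. Sum: 0
Gen 6: crossing 1x4. Both 4&5? no. Sum: 0
Gen 7: crossing 1x2. Both 4&5? no. Sum: 0
Gen 8: crossing 3x4. Both 4&5? no. Sum: 0
Gen 9: crossing 3x2. Both 4&5? no. Sum: 0
Gen 10: crossing 3x1. Both 4&5? no. Sum: 0
Gen 11: crossing 1x3. Both 4&5? no. Sum: 0
Gen 12: crossing 2x3. Both 4&5? no. Sum: 0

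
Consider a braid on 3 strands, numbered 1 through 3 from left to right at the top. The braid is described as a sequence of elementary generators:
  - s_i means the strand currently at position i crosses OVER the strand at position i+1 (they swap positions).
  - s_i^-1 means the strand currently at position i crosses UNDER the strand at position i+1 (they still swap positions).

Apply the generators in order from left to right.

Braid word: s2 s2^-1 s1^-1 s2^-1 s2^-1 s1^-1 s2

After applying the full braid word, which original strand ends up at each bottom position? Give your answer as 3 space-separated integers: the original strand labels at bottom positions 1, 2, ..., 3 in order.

Gen 1 (s2): strand 2 crosses over strand 3. Perm now: [1 3 2]
Gen 2 (s2^-1): strand 3 crosses under strand 2. Perm now: [1 2 3]
Gen 3 (s1^-1): strand 1 crosses under strand 2. Perm now: [2 1 3]
Gen 4 (s2^-1): strand 1 crosses under strand 3. Perm now: [2 3 1]
Gen 5 (s2^-1): strand 3 crosses under strand 1. Perm now: [2 1 3]
Gen 6 (s1^-1): strand 2 crosses under strand 1. Perm now: [1 2 3]
Gen 7 (s2): strand 2 crosses over strand 3. Perm now: [1 3 2]

Answer: 1 3 2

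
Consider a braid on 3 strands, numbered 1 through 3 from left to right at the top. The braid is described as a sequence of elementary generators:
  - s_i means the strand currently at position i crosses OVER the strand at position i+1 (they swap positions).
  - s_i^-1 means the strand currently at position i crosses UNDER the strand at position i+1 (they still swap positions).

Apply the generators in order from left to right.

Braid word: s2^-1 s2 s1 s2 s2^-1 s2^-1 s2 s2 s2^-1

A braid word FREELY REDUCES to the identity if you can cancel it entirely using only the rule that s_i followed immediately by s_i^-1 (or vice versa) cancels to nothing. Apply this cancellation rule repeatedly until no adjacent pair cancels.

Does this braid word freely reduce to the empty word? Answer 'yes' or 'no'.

Answer: no

Derivation:
Gen 1 (s2^-1): push. Stack: [s2^-1]
Gen 2 (s2): cancels prior s2^-1. Stack: []
Gen 3 (s1): push. Stack: [s1]
Gen 4 (s2): push. Stack: [s1 s2]
Gen 5 (s2^-1): cancels prior s2. Stack: [s1]
Gen 6 (s2^-1): push. Stack: [s1 s2^-1]
Gen 7 (s2): cancels prior s2^-1. Stack: [s1]
Gen 8 (s2): push. Stack: [s1 s2]
Gen 9 (s2^-1): cancels prior s2. Stack: [s1]
Reduced word: s1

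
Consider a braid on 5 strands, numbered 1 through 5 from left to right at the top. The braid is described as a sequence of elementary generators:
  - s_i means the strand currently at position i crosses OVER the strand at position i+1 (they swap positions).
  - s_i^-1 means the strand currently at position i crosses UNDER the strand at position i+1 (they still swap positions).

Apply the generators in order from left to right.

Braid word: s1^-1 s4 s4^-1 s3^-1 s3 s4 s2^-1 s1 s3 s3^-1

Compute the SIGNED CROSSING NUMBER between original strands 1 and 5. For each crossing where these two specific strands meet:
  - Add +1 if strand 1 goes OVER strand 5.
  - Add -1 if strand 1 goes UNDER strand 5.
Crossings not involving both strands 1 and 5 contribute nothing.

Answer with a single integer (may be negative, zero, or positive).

Answer: 2

Derivation:
Gen 1: crossing 1x2. Both 1&5? no. Sum: 0
Gen 2: crossing 4x5. Both 1&5? no. Sum: 0
Gen 3: crossing 5x4. Both 1&5? no. Sum: 0
Gen 4: crossing 3x4. Both 1&5? no. Sum: 0
Gen 5: crossing 4x3. Both 1&5? no. Sum: 0
Gen 6: crossing 4x5. Both 1&5? no. Sum: 0
Gen 7: crossing 1x3. Both 1&5? no. Sum: 0
Gen 8: crossing 2x3. Both 1&5? no. Sum: 0
Gen 9: 1 over 5. Both 1&5? yes. Contrib: +1. Sum: 1
Gen 10: 5 under 1. Both 1&5? yes. Contrib: +1. Sum: 2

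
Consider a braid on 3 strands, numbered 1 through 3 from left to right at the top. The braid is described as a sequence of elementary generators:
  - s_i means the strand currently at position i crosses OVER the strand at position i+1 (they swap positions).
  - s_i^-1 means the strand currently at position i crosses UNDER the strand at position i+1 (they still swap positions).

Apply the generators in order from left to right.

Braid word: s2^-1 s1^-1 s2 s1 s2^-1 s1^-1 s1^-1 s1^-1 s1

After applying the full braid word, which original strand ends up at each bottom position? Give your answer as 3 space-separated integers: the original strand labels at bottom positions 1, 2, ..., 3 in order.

Answer: 2 1 3

Derivation:
Gen 1 (s2^-1): strand 2 crosses under strand 3. Perm now: [1 3 2]
Gen 2 (s1^-1): strand 1 crosses under strand 3. Perm now: [3 1 2]
Gen 3 (s2): strand 1 crosses over strand 2. Perm now: [3 2 1]
Gen 4 (s1): strand 3 crosses over strand 2. Perm now: [2 3 1]
Gen 5 (s2^-1): strand 3 crosses under strand 1. Perm now: [2 1 3]
Gen 6 (s1^-1): strand 2 crosses under strand 1. Perm now: [1 2 3]
Gen 7 (s1^-1): strand 1 crosses under strand 2. Perm now: [2 1 3]
Gen 8 (s1^-1): strand 2 crosses under strand 1. Perm now: [1 2 3]
Gen 9 (s1): strand 1 crosses over strand 2. Perm now: [2 1 3]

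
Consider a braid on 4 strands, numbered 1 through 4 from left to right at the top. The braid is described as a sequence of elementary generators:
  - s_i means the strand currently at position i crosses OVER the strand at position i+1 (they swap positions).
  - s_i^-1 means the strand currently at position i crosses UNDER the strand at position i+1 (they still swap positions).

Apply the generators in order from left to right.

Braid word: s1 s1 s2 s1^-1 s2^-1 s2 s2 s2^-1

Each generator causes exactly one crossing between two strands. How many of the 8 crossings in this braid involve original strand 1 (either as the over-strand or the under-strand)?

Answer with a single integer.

Gen 1: crossing 1x2. Involves strand 1? yes. Count so far: 1
Gen 2: crossing 2x1. Involves strand 1? yes. Count so far: 2
Gen 3: crossing 2x3. Involves strand 1? no. Count so far: 2
Gen 4: crossing 1x3. Involves strand 1? yes. Count so far: 3
Gen 5: crossing 1x2. Involves strand 1? yes. Count so far: 4
Gen 6: crossing 2x1. Involves strand 1? yes. Count so far: 5
Gen 7: crossing 1x2. Involves strand 1? yes. Count so far: 6
Gen 8: crossing 2x1. Involves strand 1? yes. Count so far: 7

Answer: 7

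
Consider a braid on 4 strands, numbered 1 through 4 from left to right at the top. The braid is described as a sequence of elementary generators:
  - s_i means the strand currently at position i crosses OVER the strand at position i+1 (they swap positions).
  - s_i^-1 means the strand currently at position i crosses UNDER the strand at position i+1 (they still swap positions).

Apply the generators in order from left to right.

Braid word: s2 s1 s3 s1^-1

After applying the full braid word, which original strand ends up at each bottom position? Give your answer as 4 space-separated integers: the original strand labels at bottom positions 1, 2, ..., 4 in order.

Answer: 1 3 4 2

Derivation:
Gen 1 (s2): strand 2 crosses over strand 3. Perm now: [1 3 2 4]
Gen 2 (s1): strand 1 crosses over strand 3. Perm now: [3 1 2 4]
Gen 3 (s3): strand 2 crosses over strand 4. Perm now: [3 1 4 2]
Gen 4 (s1^-1): strand 3 crosses under strand 1. Perm now: [1 3 4 2]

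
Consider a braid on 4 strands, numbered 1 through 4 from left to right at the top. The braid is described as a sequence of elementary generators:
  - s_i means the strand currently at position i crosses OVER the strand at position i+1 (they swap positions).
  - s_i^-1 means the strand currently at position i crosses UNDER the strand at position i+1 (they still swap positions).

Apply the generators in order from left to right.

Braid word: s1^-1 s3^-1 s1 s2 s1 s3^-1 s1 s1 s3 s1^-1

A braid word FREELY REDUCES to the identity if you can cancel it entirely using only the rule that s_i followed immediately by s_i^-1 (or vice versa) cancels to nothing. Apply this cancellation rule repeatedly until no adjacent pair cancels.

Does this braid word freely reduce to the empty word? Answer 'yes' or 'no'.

Gen 1 (s1^-1): push. Stack: [s1^-1]
Gen 2 (s3^-1): push. Stack: [s1^-1 s3^-1]
Gen 3 (s1): push. Stack: [s1^-1 s3^-1 s1]
Gen 4 (s2): push. Stack: [s1^-1 s3^-1 s1 s2]
Gen 5 (s1): push. Stack: [s1^-1 s3^-1 s1 s2 s1]
Gen 6 (s3^-1): push. Stack: [s1^-1 s3^-1 s1 s2 s1 s3^-1]
Gen 7 (s1): push. Stack: [s1^-1 s3^-1 s1 s2 s1 s3^-1 s1]
Gen 8 (s1): push. Stack: [s1^-1 s3^-1 s1 s2 s1 s3^-1 s1 s1]
Gen 9 (s3): push. Stack: [s1^-1 s3^-1 s1 s2 s1 s3^-1 s1 s1 s3]
Gen 10 (s1^-1): push. Stack: [s1^-1 s3^-1 s1 s2 s1 s3^-1 s1 s1 s3 s1^-1]
Reduced word: s1^-1 s3^-1 s1 s2 s1 s3^-1 s1 s1 s3 s1^-1

Answer: no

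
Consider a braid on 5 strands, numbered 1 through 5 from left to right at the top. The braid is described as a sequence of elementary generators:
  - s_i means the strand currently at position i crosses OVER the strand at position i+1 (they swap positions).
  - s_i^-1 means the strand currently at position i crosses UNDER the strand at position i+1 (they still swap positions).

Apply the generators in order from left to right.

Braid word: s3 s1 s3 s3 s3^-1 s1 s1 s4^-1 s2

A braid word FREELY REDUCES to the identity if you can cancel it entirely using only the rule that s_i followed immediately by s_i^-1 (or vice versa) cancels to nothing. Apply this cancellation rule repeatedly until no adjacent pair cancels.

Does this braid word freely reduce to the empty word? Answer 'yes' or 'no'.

Gen 1 (s3): push. Stack: [s3]
Gen 2 (s1): push. Stack: [s3 s1]
Gen 3 (s3): push. Stack: [s3 s1 s3]
Gen 4 (s3): push. Stack: [s3 s1 s3 s3]
Gen 5 (s3^-1): cancels prior s3. Stack: [s3 s1 s3]
Gen 6 (s1): push. Stack: [s3 s1 s3 s1]
Gen 7 (s1): push. Stack: [s3 s1 s3 s1 s1]
Gen 8 (s4^-1): push. Stack: [s3 s1 s3 s1 s1 s4^-1]
Gen 9 (s2): push. Stack: [s3 s1 s3 s1 s1 s4^-1 s2]
Reduced word: s3 s1 s3 s1 s1 s4^-1 s2

Answer: no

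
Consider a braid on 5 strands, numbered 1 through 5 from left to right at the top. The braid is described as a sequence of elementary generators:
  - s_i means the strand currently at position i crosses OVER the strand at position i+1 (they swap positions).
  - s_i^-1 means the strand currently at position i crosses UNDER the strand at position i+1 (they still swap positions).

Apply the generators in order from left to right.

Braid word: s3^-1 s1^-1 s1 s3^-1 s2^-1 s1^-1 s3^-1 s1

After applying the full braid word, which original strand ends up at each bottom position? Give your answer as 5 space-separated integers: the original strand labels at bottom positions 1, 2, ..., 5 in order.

Answer: 1 3 4 2 5

Derivation:
Gen 1 (s3^-1): strand 3 crosses under strand 4. Perm now: [1 2 4 3 5]
Gen 2 (s1^-1): strand 1 crosses under strand 2. Perm now: [2 1 4 3 5]
Gen 3 (s1): strand 2 crosses over strand 1. Perm now: [1 2 4 3 5]
Gen 4 (s3^-1): strand 4 crosses under strand 3. Perm now: [1 2 3 4 5]
Gen 5 (s2^-1): strand 2 crosses under strand 3. Perm now: [1 3 2 4 5]
Gen 6 (s1^-1): strand 1 crosses under strand 3. Perm now: [3 1 2 4 5]
Gen 7 (s3^-1): strand 2 crosses under strand 4. Perm now: [3 1 4 2 5]
Gen 8 (s1): strand 3 crosses over strand 1. Perm now: [1 3 4 2 5]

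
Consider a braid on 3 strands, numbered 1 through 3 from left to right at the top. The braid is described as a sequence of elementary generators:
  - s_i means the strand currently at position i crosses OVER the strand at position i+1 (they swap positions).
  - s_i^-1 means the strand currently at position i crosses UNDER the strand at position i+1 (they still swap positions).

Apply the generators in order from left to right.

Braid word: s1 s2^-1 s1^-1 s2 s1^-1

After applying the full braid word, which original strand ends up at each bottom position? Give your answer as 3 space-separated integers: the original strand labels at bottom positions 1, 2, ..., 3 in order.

Answer: 1 3 2

Derivation:
Gen 1 (s1): strand 1 crosses over strand 2. Perm now: [2 1 3]
Gen 2 (s2^-1): strand 1 crosses under strand 3. Perm now: [2 3 1]
Gen 3 (s1^-1): strand 2 crosses under strand 3. Perm now: [3 2 1]
Gen 4 (s2): strand 2 crosses over strand 1. Perm now: [3 1 2]
Gen 5 (s1^-1): strand 3 crosses under strand 1. Perm now: [1 3 2]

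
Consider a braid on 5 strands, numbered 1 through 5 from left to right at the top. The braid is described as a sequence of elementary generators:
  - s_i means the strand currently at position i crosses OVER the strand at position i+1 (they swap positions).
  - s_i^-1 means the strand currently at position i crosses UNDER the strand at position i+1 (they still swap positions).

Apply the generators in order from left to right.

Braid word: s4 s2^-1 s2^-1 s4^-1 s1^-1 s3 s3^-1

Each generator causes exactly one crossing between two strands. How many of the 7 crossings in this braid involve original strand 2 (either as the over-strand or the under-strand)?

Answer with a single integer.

Gen 1: crossing 4x5. Involves strand 2? no. Count so far: 0
Gen 2: crossing 2x3. Involves strand 2? yes. Count so far: 1
Gen 3: crossing 3x2. Involves strand 2? yes. Count so far: 2
Gen 4: crossing 5x4. Involves strand 2? no. Count so far: 2
Gen 5: crossing 1x2. Involves strand 2? yes. Count so far: 3
Gen 6: crossing 3x4. Involves strand 2? no. Count so far: 3
Gen 7: crossing 4x3. Involves strand 2? no. Count so far: 3

Answer: 3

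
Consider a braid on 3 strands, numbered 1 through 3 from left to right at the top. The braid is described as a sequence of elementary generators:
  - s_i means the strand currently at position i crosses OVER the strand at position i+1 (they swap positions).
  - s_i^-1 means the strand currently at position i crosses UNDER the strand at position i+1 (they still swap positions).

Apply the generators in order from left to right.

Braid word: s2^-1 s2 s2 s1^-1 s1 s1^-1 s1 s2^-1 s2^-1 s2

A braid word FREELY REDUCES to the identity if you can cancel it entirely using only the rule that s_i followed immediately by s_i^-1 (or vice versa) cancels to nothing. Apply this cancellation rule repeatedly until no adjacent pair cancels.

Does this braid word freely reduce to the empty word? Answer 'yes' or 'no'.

Gen 1 (s2^-1): push. Stack: [s2^-1]
Gen 2 (s2): cancels prior s2^-1. Stack: []
Gen 3 (s2): push. Stack: [s2]
Gen 4 (s1^-1): push. Stack: [s2 s1^-1]
Gen 5 (s1): cancels prior s1^-1. Stack: [s2]
Gen 6 (s1^-1): push. Stack: [s2 s1^-1]
Gen 7 (s1): cancels prior s1^-1. Stack: [s2]
Gen 8 (s2^-1): cancels prior s2. Stack: []
Gen 9 (s2^-1): push. Stack: [s2^-1]
Gen 10 (s2): cancels prior s2^-1. Stack: []
Reduced word: (empty)

Answer: yes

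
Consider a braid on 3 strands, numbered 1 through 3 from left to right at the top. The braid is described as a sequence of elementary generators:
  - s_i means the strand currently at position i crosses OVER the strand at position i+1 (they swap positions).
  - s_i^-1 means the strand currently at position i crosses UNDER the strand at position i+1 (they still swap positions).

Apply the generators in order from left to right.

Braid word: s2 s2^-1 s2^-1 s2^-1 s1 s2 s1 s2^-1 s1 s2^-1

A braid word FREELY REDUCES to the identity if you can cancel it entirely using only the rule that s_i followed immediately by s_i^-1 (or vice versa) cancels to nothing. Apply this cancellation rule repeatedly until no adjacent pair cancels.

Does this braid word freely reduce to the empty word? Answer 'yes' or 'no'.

Answer: no

Derivation:
Gen 1 (s2): push. Stack: [s2]
Gen 2 (s2^-1): cancels prior s2. Stack: []
Gen 3 (s2^-1): push. Stack: [s2^-1]
Gen 4 (s2^-1): push. Stack: [s2^-1 s2^-1]
Gen 5 (s1): push. Stack: [s2^-1 s2^-1 s1]
Gen 6 (s2): push. Stack: [s2^-1 s2^-1 s1 s2]
Gen 7 (s1): push. Stack: [s2^-1 s2^-1 s1 s2 s1]
Gen 8 (s2^-1): push. Stack: [s2^-1 s2^-1 s1 s2 s1 s2^-1]
Gen 9 (s1): push. Stack: [s2^-1 s2^-1 s1 s2 s1 s2^-1 s1]
Gen 10 (s2^-1): push. Stack: [s2^-1 s2^-1 s1 s2 s1 s2^-1 s1 s2^-1]
Reduced word: s2^-1 s2^-1 s1 s2 s1 s2^-1 s1 s2^-1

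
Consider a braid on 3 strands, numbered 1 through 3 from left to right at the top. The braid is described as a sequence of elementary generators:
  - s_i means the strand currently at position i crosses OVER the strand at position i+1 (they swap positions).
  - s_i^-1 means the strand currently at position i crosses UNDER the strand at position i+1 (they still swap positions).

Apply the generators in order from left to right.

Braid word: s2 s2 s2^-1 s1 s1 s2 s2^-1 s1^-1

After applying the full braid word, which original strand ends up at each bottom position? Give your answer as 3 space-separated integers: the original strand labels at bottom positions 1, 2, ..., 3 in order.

Gen 1 (s2): strand 2 crosses over strand 3. Perm now: [1 3 2]
Gen 2 (s2): strand 3 crosses over strand 2. Perm now: [1 2 3]
Gen 3 (s2^-1): strand 2 crosses under strand 3. Perm now: [1 3 2]
Gen 4 (s1): strand 1 crosses over strand 3. Perm now: [3 1 2]
Gen 5 (s1): strand 3 crosses over strand 1. Perm now: [1 3 2]
Gen 6 (s2): strand 3 crosses over strand 2. Perm now: [1 2 3]
Gen 7 (s2^-1): strand 2 crosses under strand 3. Perm now: [1 3 2]
Gen 8 (s1^-1): strand 1 crosses under strand 3. Perm now: [3 1 2]

Answer: 3 1 2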